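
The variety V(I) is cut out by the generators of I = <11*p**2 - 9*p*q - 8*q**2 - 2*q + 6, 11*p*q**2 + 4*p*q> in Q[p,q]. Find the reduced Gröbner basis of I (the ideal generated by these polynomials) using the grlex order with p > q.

f_1 = 11*p**2 - 9*p*q - 8*q**2 - 2*q + 6, LT = p**2.
f_2 = 11*p*q**2 + 4*p*q, LT = p*q**2.

S(f_1,f_2): lcm = p**2*q**2. S = -9/11*p*q**3 - 8/11*q**4 - 4/11*p**2*q - 2/11*q**3 + 6/11*q**2.
  leading term p*q**3: subtract (-9/121*q)·f_2 from -9/11*p*q**3 - 8/11*q**4 - 4/11*p**2*q - 2/11*q**3 + 6/11*q**2 → -8/11*q**4 - 4/11*p**2*q + 36/121*p*q**2 - 2/11*q**3 + 6/11*q**2
  leading term q**4: no divisor's leading term divides it; move -8/11*q**4 to the remainder.
  leading term p**2*q: subtract (-4/121*q)·f_1 from -4/11*p**2*q + 36/121*p*q**2 - 2/11*q**3 + 6/11*q**2 → -54/121*q**3 + 58/121*q**2 + 24/121*q
  leading term q**3: no divisor's leading term divides it; move -54/121*q**3 to the remainder.
  leading term q**2: no divisor's leading term divides it; move 58/121*q**2 to the remainder.
  leading term q: no divisor's leading term divides it; move 24/121*q to the remainder.
  remainder -8/11*q**4 - 54/121*q**3 + 58/121*q**2 + 24/121*q ≠ 0; add g_3 = -8/11*q**4 - 54/121*q**3 + 58/121*q**2 + 24/121*q to the basis.

S(f_1,g_3): leading monomials are coprime, so the S-polynomial reduces to 0 (Buchberger's first criterion).
S(f_2,g_3): lcm = p*q**4. S = -1/4*p*q**3 + 29/44*p*q**2 + 3/11*p*q.
  leading term p*q**3: subtract (-1/44*q)·f_2 from -1/4*p*q**3 + 29/44*p*q**2 + 3/11*p*q → 3/4*p*q**2 + 3/11*p*q
  leading term p*q**2: subtract (3/44)·f_2 from 3/4*p*q**2 + 3/11*p*q → 0
  remainder 0.

Every S-polynomial of the final basis reduces to 0, so we have a Gröbner basis.

G = {q**4 + 27/44*q**3 - 29/44*q**2 - 3/11*q, p*q**2 + 4/11*p*q, p**2 - 9/11*p*q - 8/11*q**2 - 2/11*q + 6/11}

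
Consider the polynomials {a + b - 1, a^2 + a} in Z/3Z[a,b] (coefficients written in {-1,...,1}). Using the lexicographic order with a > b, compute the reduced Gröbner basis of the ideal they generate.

f_1 = a + b - 1, LT = a.
f_2 = a^2 + a, LT = a^2.

S(f_1,f_2): lcm = a^2. S = ab + a.
  reduce S modulo (f_1, f_2):
  remainder -b^2 + 1 ≠ 0; add g_3 = -b^2 + 1 to the basis.

The other S-polynomials (S(f_1,g_3), S(f_2,g_3)) all reduce to 0 modulo the current basis, so we have a Gröbner basis.
Inter-reduce: drop elements whose leading term is divisible by another's, tail-reduce, and make monic.

G = {a + b - 1, b^2 - 1}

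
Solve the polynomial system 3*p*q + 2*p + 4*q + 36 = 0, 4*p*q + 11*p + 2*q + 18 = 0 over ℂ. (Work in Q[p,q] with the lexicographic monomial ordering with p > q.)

Compute a lex Gröbner basis by Buchberger's algorithm.
f_1 = 3*p*q + 2*p + 4*q + 36, LT = p*q.
f_2 = 4*p*q + 11*p + 2*q + 18, LT = p*q.

S(f_1,f_2): lcm = p*q. S = -25/12*p + 5/6*q + 15/2.
  leading term p: no divisor's leading term divides it; move -25/12*p to the remainder.
  leading term q: no divisor's leading term divides it; move 5/6*q to the remainder.
  leading term 1: no divisor's leading term divides it; move 15/2 to the remainder.
  remainder -25/12*p + 5/6*q + 15/2 ≠ 0; add h_3 = -25/12*p + 5/6*q + 15/2 to the basis.

S(f_1,h_3): lcm = p*q. S = 2/3*p + 2/5*q**2 + 74/15*q + 12.
  leading term p: subtract (-8/25)·h_3 from 2/3*p + 2/5*q**2 + 74/15*q + 12 → 2/5*q**2 + 26/5*q + 72/5
  leading term q**2: no divisor's leading term divides it; move 2/5*q**2 to the remainder.
  leading term q: no divisor's leading term divides it; move 26/5*q to the remainder.
  leading term 1: no divisor's leading term divides it; move 72/5 to the remainder.
  remainder 2/5*q**2 + 26/5*q + 72/5 ≠ 0; add h_4 = 2/5*q**2 + 26/5*q + 72/5 to the basis.

S(f_2,h_3): lcm = p*q. S = 11/4*p + 2/5*q**2 + 41/10*q + 9/2.
  leading term p: subtract (-33/25)·h_3 from 11/4*p + 2/5*q**2 + 41/10*q + 9/2 → 2/5*q**2 + 26/5*q + 72/5
  leading term q**2: subtract (1)·h_4 from 2/5*q**2 + 26/5*q + 72/5 → 0
  remainder 0.

S(f_1,h_4): lcm = p*q**2. S = -37/3*p*q - 36*p + 4/3*q**2 + 12*q.
  leading term p*q: subtract (-37/9)·f_1 from -37/3*p*q - 36*p + 4/3*q**2 + 12*q → -250/9*p + 4/3*q**2 + 256/9*q + 148
  leading term p: subtract (40/3)·h_3 from -250/9*p + 4/3*q**2 + 256/9*q + 148 → 4/3*q**2 + 52/3*q + 48
  leading term q**2: subtract (10/3)·h_4 from 4/3*q**2 + 52/3*q + 48 → 0
  remainder 0.

S(f_2,h_4): lcm = p*q**2. S = -41/4*p*q - 36*p + 1/2*q**2 + 9/2*q.
  leading term p*q: subtract (-41/12)·f_1 from -41/4*p*q - 36*p + 1/2*q**2 + 9/2*q → -175/6*p + 1/2*q**2 + 109/6*q + 123
  leading term p: subtract (14)·h_3 from -175/6*p + 1/2*q**2 + 109/6*q + 123 → 1/2*q**2 + 13/2*q + 18
  leading term q**2: subtract (5/4)·h_4 from 1/2*q**2 + 13/2*q + 18 → 0
  remainder 0.

S(h_3,h_4): leading monomials are coprime, so the S-polynomial reduces to 0 (Buchberger's first criterion).
Every S-polynomial of the final basis reduces to 0, so we have a Gröbner basis.
Inter-reduce: drop elements whose leading term is divisible by another's, tail-reduce, and make monic.
Reduced Gröbner basis: {p - 2/5*q - 18/5, q**2 + 13*q + 36}.

Since the basis is lex-ordered, q**2 + 13*q + 36 is univariate in q. Its roots are {-9, -4}. Back-substituting each root into the other basis elements fixes the other coordinates.
  q = -9: the earlier basis element becomes p = 0, giving p = 0 — point (0, -9).
  q = -4: the earlier basis element becomes p - 2 = 0, giving p = 2 — point (2, -4).
Substituting each solution back into the original system confirms all equations vanish.

{(0, -9), (2, -4)}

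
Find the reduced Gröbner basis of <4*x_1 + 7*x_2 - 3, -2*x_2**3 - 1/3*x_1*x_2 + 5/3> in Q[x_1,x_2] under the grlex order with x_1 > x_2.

G = {x_2**3 - 7/24*x_2**2 + 1/8*x_2 - 5/6, x_1 + 7/4*x_2 - 3/4}

f_1 = 4*x_1 + 7*x_2 - 3, LT = x_1.
f_2 = -2*x_2**3 - 1/3*x_1*x_2 + 5/3, LT = x_2**3.

The S-polynomials (S(f_1,f_2)) all reduce to 0 modulo the current basis, so we have a Gröbner basis.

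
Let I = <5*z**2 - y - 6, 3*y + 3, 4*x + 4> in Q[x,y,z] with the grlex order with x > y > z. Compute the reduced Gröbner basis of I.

f_1 = 5*z**2 - y - 6, LT = z**2.
f_2 = 3*y + 3, LT = y.
f_3 = 4*x + 4, LT = x.

The S-polynomials (S(f_1,f_2), S(f_1,f_3), S(f_2,f_3)) all reduce to 0 modulo the current basis, so we have a Gröbner basis.

G = {z**2 - 1, x + 1, y + 1}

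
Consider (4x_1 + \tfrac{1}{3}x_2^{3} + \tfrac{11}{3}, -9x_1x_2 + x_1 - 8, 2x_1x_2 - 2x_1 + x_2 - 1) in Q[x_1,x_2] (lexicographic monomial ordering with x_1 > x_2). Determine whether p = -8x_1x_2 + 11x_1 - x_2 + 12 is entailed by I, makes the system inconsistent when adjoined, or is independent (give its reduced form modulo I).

Adjoining -8x_1x_2 + 11x_1 - x_2 + 12 makes the ideal the whole ring: the system is inconsistent.

First compute the reduced Gröbner basis of I by Buchberger's algorithm.
f_1 = 4x_1 + \tfrac{1}{3}x_2^{3} + \tfrac{11}{3}, LT = x_1.
f_2 = -9x_1x_2 + x_1 - 8, LT = x_1x_2.
f_3 = 2x_1x_2 - 2x_1 + x_2 - 1, LT = x_1x_2.

S(f_1,f_2): lcm = x_1x_2. S = \tfrac{1}{9}x_1 + \tfrac{1}{12}x_2^{4} + \tfrac{11}{12}x_2 - \tfrac{8}{9}.
  reduce S modulo (f_1, f_2, f_3):
  remainder \tfrac{1}{12}x_2^{4} - \tfrac{1}{108}x_2^{3} + \tfrac{11}{12}x_2 - \tfrac{107}{108} ≠ 0; add h_4 = \tfrac{1}{12}x_2^{4} - \tfrac{1}{108}x_2^{3} + \tfrac{11}{12}x_2 - \tfrac{107}{108} to the basis.

S(f_1,f_3): lcm = x_1x_2. S = x_1 + \tfrac{1}{12}x_2^{4} + \tfrac{5}{12}x_2 + \tfrac{1}{2}.
  reduce S modulo (f_1, f_2, f_3, h_4):
  remainder -\tfrac{2}{27}x_2^{3} - \tfrac{1}{2}x_2 + \tfrac{31}{54} ≠ 0; add h_5 = -\tfrac{2}{27}x_2^{3} - \tfrac{1}{2}x_2 + \tfrac{31}{54} to the basis.

S(f_3,h_4): lcm = x_1x_2^{4}. S = -\tfrac{8}{9}x_1x_2^{3} - 11x_1x_2 + \tfrac{107}{9}x_1 + \tfrac{1}{2}x_2^{4} - \tfrac{1}{2}x_2^{3}.
  reduce S modulo (f_1, f_2, f_3, h_4, h_5):
  remainder \tfrac{64}{81}x_2^{2} + \tfrac{2615}{729}x_2 - \tfrac{3191}{729} ≠ 0; add h_6 = \tfrac{64}{81}x_2^{2} + \tfrac{2615}{729}x_2 - \tfrac{3191}{729} to the basis.

S(f_3,h_5): lcm = x_1x_2^{3}. S = -x_1x_2^{2} - \tfrac{27}{4}x_1x_2 + \tfrac{31}{4}x_1 + \tfrac{1}{2}x_2^{3} - \tfrac{1}{2}x_2^{2}.
  reduce S modulo (f_1, f_2, f_3, h_4, h_5, h_6):
  remainder \tfrac{4279}{1152}x_2 - \tfrac{4279}{1152} ≠ 0; add h_7 = \tfrac{4279}{1152}x_2 - \tfrac{4279}{1152} to the basis.

The other S-polynomials (S(f_2,f_3), S(f_1,h_4), S(f_2,h_4), S(f_1,h_5), S(f_2,h_5), S(h_4,h_5), S(f_1,h_6), S(f_2,h_6), S(f_3,h_6), S(h_4,h_6), S(h_5,h_6), S(f_1,h_7), S(f_2,h_7), S(f_3,h_7), S(h_4,h_7), S(h_5,h_7), S(h_6,h_7)) all reduce to 0 modulo the current basis, so we have a Gröbner basis.
Inter-reduce: drop elements whose leading term is divisible by another's, tail-reduce, and make monic.
Reduced Gröbner basis: {x_1 + 1, x_2 - 1}.
Label its elements g_1 = x_1 + 1, g_2 = x_2 - 1.

Reduce p = -8x_1x_2 + 11x_1 - x_2 + 12 modulo G:
  leading term x_1x_2: subtract (-8x_2)·g_1 from -8x_1x_2 + 11x_1 - x_2 + 12 → 11x_1 + 7x_2 + 12
  leading term x_1: subtract (11)·g_1 from 11x_1 + 7x_2 + 12 → 7x_2 + 1
  leading term x_2: subtract (7)·g_2 from 7x_2 + 1 → 8
  leading term 1: no divisor's leading term divides it; move 8 to the remainder.
  normal form = 8.
The normal form is nonzero, so p ∉ I. Since p minus its normal form lies in I, I + (p) = I + (r) where r = 8; decide whether this ideal is the whole ring.
Here r = 8 is a nonzero constant, hence a unit: 1 ∈ I + (p), the Gröbner basis of I + (p) is {1}, and the enlarged system has no common solution — adjoining p is inconsistent.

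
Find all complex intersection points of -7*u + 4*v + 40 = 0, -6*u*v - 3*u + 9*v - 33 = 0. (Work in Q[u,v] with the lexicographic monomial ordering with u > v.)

Compute a lex Gröbner basis by Buchberger's algorithm.
f_1 = -7*u + 4*v + 40, LT = u.
f_2 = -6*u*v - 3*u + 9*v - 33, LT = u*v.

S(f_1,f_2): lcm = u*v. S = -1/2*u - 4/7*v**2 - 59/14*v - 11/2.
  leading term u: subtract (1/14)·f_1 from -1/2*u - 4/7*v**2 - 59/14*v - 11/2 → -4/7*v**2 - 9/2*v - 117/14
  leading term v**2: no divisor's leading term divides it; move -4/7*v**2 to the remainder.
  leading term v: no divisor's leading term divides it; move -9/2*v to the remainder.
  leading term 1: no divisor's leading term divides it; move -117/14 to the remainder.
  remainder -4/7*v**2 - 9/2*v - 117/14 ≠ 0; add h_3 = -4/7*v**2 - 9/2*v - 117/14 to the basis.

S(f_1,h_3): leading monomials are coprime, so the S-polynomial reduces to 0 (Buchberger's first criterion).
S(f_2,h_3): lcm = u*v**2. S = -59/8*u*v - 117/8*u - 3/2*v**2 + 11/2*v.
  leading term u*v: subtract (59/56*v)·f_1 from -59/8*u*v - 117/8*u - 3/2*v**2 + 11/2*v → -117/8*u - 40/7*v**2 - 513/14*v
  leading term u: subtract (117/56)·f_1 from -117/8*u - 40/7*v**2 - 513/14*v → -40/7*v**2 - 45*v - 585/7
  leading term v**2: subtract (10)·h_3 from -40/7*v**2 - 45*v - 585/7 → 0
  remainder 0.

Every S-polynomial of the final basis reduces to 0, so we have a Gröbner basis.
Inter-reduce: drop elements whose leading term is divisible by another's, tail-reduce, and make monic.
Reduced Gröbner basis: {u - 4/7*v - 40/7, v**2 + 63/8*v + 117/8}.

The lex basis is triangular: the last element involves only v. Solving v**2 + 63/8*v + 117/8 = 0 gives v ∈ {-39/8, -3}; substituting each value into the earlier elements determines the remaining variables.
  v = -39/8: the earlier basis element becomes u - 41/14 = 0, giving u = 41/14 — point (41/14, -39/8).
  v = -3: the earlier basis element becomes u - 4 = 0, giving u = 4 — point (4, -3).
This is the nonlinear analogue of row-reducing a linear system.

{(41/14, -39/8), (4, -3)}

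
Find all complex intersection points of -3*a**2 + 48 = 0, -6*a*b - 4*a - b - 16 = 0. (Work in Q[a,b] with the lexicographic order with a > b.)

{(4, -32/25), (-4, 0)}

Compute a lex Gröbner basis by Buchberger's algorithm.
f_1 = -3*a**2 + 48, LT = a**2.
f_2 = -6*a*b - 4*a - b - 16, LT = a*b.

S(f_1,f_2): lcm = a**2*b. S = -2/3*a**2 - 1/6*a*b - 8/3*a - 16*b.
  leading term a**2: subtract (2/9)·f_1 from -2/3*a**2 - 1/6*a*b - 8/3*a - 16*b → -1/6*a*b - 8/3*a - 16*b - 32/3
  leading term a*b: subtract (1/36)·f_2 from -1/6*a*b - 8/3*a - 16*b - 32/3 → -23/9*a - 575/36*b - 92/9
  leading term a: no divisor's leading term divides it; move -23/9*a to the remainder.
  leading term b: no divisor's leading term divides it; move -575/36*b to the remainder.
  leading term 1: no divisor's leading term divides it; move -92/9 to the remainder.
  remainder -23/9*a - 575/36*b - 92/9 ≠ 0; add h_3 = -23/9*a - 575/36*b - 92/9 to the basis.

S(f_2,h_3): lcm = a*b. S = 2/3*a - 25/4*b**2 - 23/6*b + 8/3.
  leading term a: subtract (-6/23)·h_3 from 2/3*a - 25/4*b**2 - 23/6*b + 8/3 → -25/4*b**2 - 8*b
  leading term b**2: no divisor's leading term divides it; move -25/4*b**2 to the remainder.
  leading term b: no divisor's leading term divides it; move -8*b to the remainder.
  remainder -25/4*b**2 - 8*b ≠ 0; add h_4 = -25/4*b**2 - 8*b to the basis.

The other S-polynomials (S(f_1,h_3), S(f_1,h_4), S(f_2,h_4), S(h_3,h_4)) all reduce to 0 modulo the current basis, so we have a Gröbner basis.
Inter-reduce: drop elements whose leading term is divisible by another's, tail-reduce, and make monic.
Reduced Gröbner basis: {a + 25/4*b + 4, b**2 + 32/25*b}.

The lex basis is triangular: the last element involves only b. Solving b**2 + 32/25*b = 0 gives b ∈ {-32/25, 0}; substituting each value into the earlier elements determines the remaining variables.
  b = -32/25: the earlier basis element becomes a - 4 = 0, giving a = 4 — point (4, -32/25).
  b = 0: the earlier basis element becomes a + 4 = 0, giving a = -4 — point (-4, 0).
Check: every point annihilates each of the original generators.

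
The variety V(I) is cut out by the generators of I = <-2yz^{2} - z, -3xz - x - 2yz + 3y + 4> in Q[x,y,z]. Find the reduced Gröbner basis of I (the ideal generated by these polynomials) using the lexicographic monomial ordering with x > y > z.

The reduced Gröbner basis is the canonical form of the ideal for this ordering.

f_1 = -2yz^{2} - z, LT = yz^{2}.
f_2 = -3xz - x - 2yz + 3y + 4, LT = xz.

S(f_1,f_2): lcm = xyz^{2}. S = -\tfrac{1}{3}xyz + \tfrac{1}{2}xz - \tfrac{2}{3}y^{2}z^{2} + y^{2}z + \tfrac{4}{3}yz.
  reduce S modulo (f_1, f_2):
  remainder \tfrac{1}{9}xy - \tfrac{1}{6}x + \tfrac{11}{9}y^{2}z - \tfrac{1}{3}y^{2} + \tfrac{4}{3}yz + \tfrac{1}{18}y + \tfrac{2}{3} ≠ 0; add g_3 = \tfrac{1}{9}xy - \tfrac{1}{6}x + \tfrac{11}{9}y^{2}z - \tfrac{1}{3}y^{2} + \tfrac{4}{3}yz + \tfrac{1}{18}y + \tfrac{2}{3} to the basis.

The other S-polynomials (S(f_1,g_3), S(f_2,g_3)) all reduce to 0 modulo the current basis, so we have a Gröbner basis.

G = {xy - \tfrac{3}{2}x + 11y^{2}z - 3y^{2} + 12yz + \tfrac{1}{2}y + 6, xz + \tfrac{1}{3}x + \tfrac{2}{3}yz - y - \tfrac{4}{3}, yz^{2} + \tfrac{1}{2}z}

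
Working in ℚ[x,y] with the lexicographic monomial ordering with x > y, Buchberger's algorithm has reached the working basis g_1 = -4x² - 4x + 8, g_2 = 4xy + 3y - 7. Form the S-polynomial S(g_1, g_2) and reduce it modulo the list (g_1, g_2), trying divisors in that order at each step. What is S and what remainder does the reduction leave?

S(g_1, g_2) = ¼xy + 7/4x - 2y; remainder on division = 7/4x - 35/16y + 7/16.

lcm(LM(g_1), LM(g_2)) = x²y.
S = (lcm/LT(g_1))·g_1 − (lcm/LT(g_2))·g_2 = ¼xy + 7/4x - 2y.
Reduce S modulo (g_1, g_2) in that order:
  leading term xy: subtract (1/16)·g_2 from ¼xy + 7/4x - 2y → 7/4x - 35/16y + 7/16
  leading term x: no divisor's leading term divides it; move 7/4x to the remainder.
  leading term y: no divisor's leading term divides it; move -35/16y to the remainder.
  leading term 1: no divisor's leading term divides it; move 7/16 to the remainder.
The remainder 7/4x - 35/16y + 7/16 is nonzero, so it would be added as the next basis element.
This is the inner loop of Buchberger's algorithm — each nonzero remainder becomes a new basis element.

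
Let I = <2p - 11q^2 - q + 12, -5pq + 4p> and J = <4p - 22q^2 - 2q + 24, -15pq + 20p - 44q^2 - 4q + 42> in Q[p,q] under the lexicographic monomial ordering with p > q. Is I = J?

No, the ideals differ.

Equality of ideals is decidable: compute both reduced Gröbner bases (unique for the ordering) and check whether they agree.
Buchberger on the first generating set:
f_1 = 2p - 11q^2 - q + 12, LT = p.
f_2 = -5pq + 4p, LT = pq.

S(f_1,f_2): lcm = pq. S = 4/5p - 11/2q^3 - 1/2q^2 + 6q.
  leading term p: subtract (2/5)·f_1 from 4/5p - 11/2q^3 - 1/2q^2 + 6q → -11/2q^3 + 39/10q^2 + 32/5q - 24/5
  leading term q^3: no divisor's leading term divides it; move -11/2q^3 to the remainder.
  leading term q^2: no divisor's leading term divides it; move 39/10q^2 to the remainder.
  leading term q: no divisor's leading term divides it; move 32/5q to the remainder.
  leading term 1: no divisor's leading term divides it; move -24/5 to the remainder.
  remainder -11/2q^3 + 39/10q^2 + 32/5q - 24/5 ≠ 0; add g_3 = -11/2q^3 + 39/10q^2 + 32/5q - 24/5 to the basis.

The other S-polynomials (S(f_1,g_3), S(f_2,g_3)) all reduce to 0 modulo the current basis, so we have a Gröbner basis.
Inter-reduce: drop elements whose leading term is divisible by another's, tail-reduce, and make monic.
Reduced Gröbner basis: {p - 11/2q^2 - 1/2q + 6, q^3 - 39/55q^2 - 64/55q + 48/55}.

Buchberger on the second generating set:
h_1 = 4p - 22q^2 - 2q + 24, LT = p.
h_2 = -15pq + 20p - 44q^2 - 4q + 42, LT = pq.

S(h_1,h_2): lcm = pq. S = 4/3p - 11/2q^3 - 103/30q^2 + 86/15q + 14/5.
  leading term p: subtract (1/3)·h_1 from 4/3p - 11/2q^3 - 103/30q^2 + 86/15q + 14/5 → -11/2q^3 + 39/10q^2 + 32/5q - 26/5
  leading term q^3: no divisor's leading term divides it; move -11/2q^3 to the remainder.
  leading term q^2: no divisor's leading term divides it; move 39/10q^2 to the remainder.
  leading term q: no divisor's leading term divides it; move 32/5q to the remainder.
  leading term 1: no divisor's leading term divides it; move -26/5 to the remainder.
  remainder -11/2q^3 + 39/10q^2 + 32/5q - 26/5 ≠ 0; add k_3 = -11/2q^3 + 39/10q^2 + 32/5q - 26/5 to the basis.

The other S-polynomials (S(h_1,k_3), S(h_2,k_3)) all reduce to 0 modulo the current basis, so we have a Gröbner basis.
Inter-reduce: drop elements whose leading term is divisible by another's, tail-reduce, and make monic.
Reduced Gröbner basis: {p - 11/2q^2 - 1/2q + 6, q^3 - 39/55q^2 - 64/55q + 52/55}.

The bases are distinct; the ideals are different.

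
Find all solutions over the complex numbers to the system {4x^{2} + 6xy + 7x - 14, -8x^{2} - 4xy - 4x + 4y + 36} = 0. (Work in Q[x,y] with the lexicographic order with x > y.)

{(-2, -1), (13/16 - sqrt(393)/16, -31/8 - sqrt(393)/8), (13/16 + sqrt(393)/16, -31/8 + sqrt(393)/8)}

Compute a lex Gröbner basis by Buchberger's algorithm.
f_1 = 4x^{2} + 6xy + 7x - 14, LT = x^{2}.
f_2 = -8x^{2} - 4xy - 4x + 4y + 36, LT = x^{2}.

S(f_1,f_2): lcm = x^{2}. S = xy + \tfrac{5}{4}x + \tfrac{1}{2}y + 1.
  leading term xy: no divisor's leading term divides it; move xy to the remainder.
  leading term x: no divisor's leading term divides it; move \tfrac{5}{4}x to the remainder.
  leading term y: no divisor's leading term divides it; move \tfrac{1}{2}y to the remainder.
  leading term 1: no divisor's leading term divides it; move 1 to the remainder.
  remainder xy + \tfrac{5}{4}x + \tfrac{1}{2}y + 1 ≠ 0; add h_3 = xy + \tfrac{5}{4}x + \tfrac{1}{2}y + 1 to the basis.

S(f_1,h_3): lcm = x^{2}y. S = -\tfrac{5}{4}x^{2} + \tfrac{3}{2}xy^{2} + \tfrac{5}{4}xy - x - \tfrac{7}{2}y.
  leading term x^{2}: subtract (-\tfrac{5}{16})·f_1 from -\tfrac{5}{4}x^{2} + \tfrac{3}{2}xy^{2} + \tfrac{5}{4}xy - x - \tfrac{7}{2}y → \tfrac{3}{2}xy^{2} + \tfrac{25}{8}xy + \tfrac{19}{16}x - \tfrac{7}{2}y - \tfrac{35}{8}
  leading term xy^{2}: subtract (\tfrac{3}{2}y)·h_3 from \tfrac{3}{2}xy^{2} + \tfrac{25}{8}xy + \tfrac{19}{16}x - \tfrac{7}{2}y - \tfrac{35}{8} → \tfrac{5}{4}xy + \tfrac{19}{16}x - \tfrac{3}{4}y^{2} - 5y - \tfrac{35}{8}
  leading term xy: subtract (\tfrac{5}{4})·h_3 from \tfrac{5}{4}xy + \tfrac{19}{16}x - \tfrac{3}{4}y^{2} - 5y - \tfrac{35}{8} → -\tfrac{3}{8}x - \tfrac{3}{4}y^{2} - \tfrac{45}{8}y - \tfrac{45}{8}
  leading term x: no divisor's leading term divides it; move -\tfrac{3}{8}x to the remainder.
  leading term y^{2}: no divisor's leading term divides it; move -\tfrac{3}{4}y^{2} to the remainder.
  leading term y: no divisor's leading term divides it; move -\tfrac{45}{8}y to the remainder.
  leading term 1: no divisor's leading term divides it; move -\tfrac{45}{8} to the remainder.
  remainder -\tfrac{3}{8}x - \tfrac{3}{4}y^{2} - \tfrac{45}{8}y - \tfrac{45}{8} ≠ 0; add h_4 = -\tfrac{3}{8}x - \tfrac{3}{4}y^{2} - \tfrac{45}{8}y - \tfrac{45}{8} to the basis.

S(h_3,h_4): lcm = xy. S = \tfrac{5}{4}x - 2y^{3} - 15y^{2} - \tfrac{29}{2}y + 1.
  leading term x: subtract (-\tfrac{10}{3})·h_4 from \tfrac{5}{4}x - 2y^{3} - 15y^{2} - \tfrac{29}{2}y + 1 → -2y^{3} - \tfrac{35}{2}y^{2} - \tfrac{133}{4}y - \tfrac{71}{4}
  leading term y^{3}: no divisor's leading term divides it; move -2y^{3} to the remainder.
  leading term y^{2}: no divisor's leading term divides it; move -\tfrac{35}{2}y^{2} to the remainder.
  leading term y: no divisor's leading term divides it; move -\tfrac{133}{4}y to the remainder.
  leading term 1: no divisor's leading term divides it; move -\tfrac{71}{4} to the remainder.
  remainder -2y^{3} - \tfrac{35}{2}y^{2} - \tfrac{133}{4}y - \tfrac{71}{4} ≠ 0; add h_5 = -2y^{3} - \tfrac{35}{2}y^{2} - \tfrac{133}{4}y - \tfrac{71}{4} to the basis.

The other S-polynomials (S(f_2,h_3), S(f_1,h_4), S(f_2,h_4), S(f_1,h_5), S(f_2,h_5), S(h_3,h_5), S(h_4,h_5)) all reduce to 0 modulo the current basis, so we have a Gröbner basis.
Inter-reduce: drop elements whose leading term is divisible by another's, tail-reduce, and make monic.
Reduced Gröbner basis: {x + 2y^{2} + 15y + 15, y^{3} + \tfrac{35}{4}y^{2} + \tfrac{133}{8}y + \tfrac{71}{8}}.

Since the basis is lex-ordered, y^{3} + \tfrac{35}{4}y^{2} + \tfrac{133}{8}y + \tfrac{71}{8} is univariate in y. Its roots are {-1, -31/8 - sqrt(393)/8, -31/8 + sqrt(393)/8}. Back-substituting each root into the other basis elements fixes the other coordinates.
  y = -1: the earlier basis element becomes x + 2 = 0, giving x = -2 — point (-2, -1).
  y = -31/8 - sqrt(393)/8: the earlier basis element becomes x - 13/16 + sqrt(393)/16 = 0, giving x = 13/16 - sqrt(393)/16 — point (13/16 - sqrt(393)/16, -31/8 - sqrt(393)/8).
  y = -31/8 + sqrt(393)/8: the earlier basis element becomes x - sqrt(393)/16 - 13/16 = 0, giving x = 13/16 + sqrt(393)/16 — point (13/16 + sqrt(393)/16, -31/8 + sqrt(393)/8).
Substituting each solution back into the original system confirms all equations vanish.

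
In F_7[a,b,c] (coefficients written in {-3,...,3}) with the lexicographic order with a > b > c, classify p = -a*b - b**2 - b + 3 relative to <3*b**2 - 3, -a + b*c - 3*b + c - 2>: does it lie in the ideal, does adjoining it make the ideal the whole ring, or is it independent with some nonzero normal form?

-a*b - b**2 - b + 3 is independent of I; its normal form modulo I is -b*c + b - c - 2.

First compute the reduced Gröbner basis of I by Buchberger's algorithm.
f_1 = 3*b**2 - 3, LT = b**2.
f_2 = -a + b*c - 3*b + c - 2, LT = a.

The S-polynomials (S(f_1,f_2)) all reduce to 0 modulo the current basis, so we have a Gröbner basis.
Inter-reduce: drop elements whose leading term is divisible by another's, tail-reduce, and make monic.
Reduced Gröbner basis: {a - b*c + 3*b - c + 2, b**2 - 1}.
Label its elements g_1 = a - b*c + 3*b - c + 2, g_2 = b**2 - 1.

Reduce p = -a*b - b**2 - b + 3 modulo G:
  leading term a*b: subtract (-b)·g_1 from -a*b - b**2 - b + 3 → -b**2*c + 2*b**2 - b*c + b + 3
  leading term b**2*c: subtract (-c)·g_2 from -b**2*c + 2*b**2 - b*c + b + 3 → 2*b**2 - b*c + b - c + 3
  leading term b**2: subtract (2)·g_2 from 2*b**2 - b*c + b - c + 3 → -b*c + b - c - 2
  leading term b*c: no divisor's leading term divides it; move -b*c to the remainder.
  leading term b: no divisor's leading term divides it; move b to the remainder.
  leading term c: no divisor's leading term divides it; move -c to the remainder.
  leading term 1: no divisor's leading term divides it; move -2 to the remainder.
  normal form = -b*c + b - c - 2.
The normal form is nonzero, so p ∉ I. Since p minus its normal form lies in I, I + (p) = I + (r) where r = -b*c + b - c - 2; decide whether this ideal is the whole ring.
Run Buchberger on G together with r (pairs among the g_i already reduce to 0 since G is a Gröbner basis):
g_1 = a - b*c + 3*b - c + 2, LT = a.
g_2 = b**2 - 1, LT = b**2.
r = -b*c + b - c - 2, LT = b*c.

S(g_2,r): lcm = b**2*c. S = b**2 - b*c - 2*b - c.
  leading term b**2: subtract (1)·g_2 from b**2 - b*c - 2*b - c → -b*c - 2*b - c + 1
  leading term b*c: subtract (1)·r from -b*c - 2*b - c + 1 → -3*b + 3
  leading term b: no divisor's leading term divides it; move -3*b to the remainder.
  leading term 1: no divisor's leading term divides it; move 3 to the remainder.
  remainder -3*b + 3 ≠ 0; add m_4 = -3*b + 3 to the basis.

S(r,m_4): lcm = b*c. S = -b + 2*c + 2.
  leading term b: subtract (-2)·m_4 from -b + 2*c + 2 → 2*c + 1
  leading term c: no divisor's leading term divides it; move 2*c to the remainder.
  leading term 1: no divisor's leading term divides it; move 1 to the remainder.
  remainder 2*c + 1 ≠ 0; add m_5 = 2*c + 1 to the basis.

The other S-polynomials (S(g_1,g_2), S(g_1,r), S(g_1,m_4), S(g_2,m_4), S(g_1,m_5), S(g_2,m_5), S(r,m_5), S(m_4,m_5)) all reduce to 0 modulo the current basis, so we have a Gröbner basis.
Inter-reduce: drop elements whose leading term is divisible by another's, tail-reduce, and make monic.
Reduced Gröbner basis: {a - 1, b - 1, c - 3}.
The reduced Gröbner basis of I + (p) is {a - 1, b - 1, c - 3} ≠ {1}, a proper ideal, so the enlarged system stays consistent: p is independent of I, with normal form -b*c + b - c - 2.

The remainder on division by a Gröbner basis is unique — it is the normal form.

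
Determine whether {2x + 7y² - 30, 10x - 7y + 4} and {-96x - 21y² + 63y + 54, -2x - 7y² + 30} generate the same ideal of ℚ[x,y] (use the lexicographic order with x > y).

Since reduced Gröbner bases are canonical representatives of ideals under a given ordering, it suffices to compute and compare them.
Buchberger on the first generating set:
f_1 = 2x + 7y² - 30, LT = x.
f_2 = 10x - 7y + 4, LT = x.

S(f_1,f_2): lcm = x. S = 7/2y² + 7/10y - 77/5.
  leading term y²: no divisor's leading term divides it; move 7/2y² to the remainder.
  leading term y: no divisor's leading term divides it; move 7/10y to the remainder.
  leading term 1: no divisor's leading term divides it; move -77/5 to the remainder.
  remainder 7/2y² + 7/10y - 77/5 ≠ 0; add g_3 = 7/2y² + 7/10y - 77/5 to the basis.

S(f_1,g_3): leading monomials are coprime, so the S-polynomial reduces to 0 (Buchberger's first criterion).
S(f_2,g_3): leading monomials are coprime, so the S-polynomial reduces to 0 (Buchberger's first criterion).
Every S-polynomial of the final basis reduces to 0, so we have a Gröbner basis.
Inter-reduce: drop elements whose leading term is divisible by another's, tail-reduce, and make monic.
Reduced Gröbner basis: {x - 7/10y + ⅖, y² + ⅕y - 22/5}.

Buchberger on the second generating set:
h_1 = -96x - 21y² + 63y + 54, LT = x.
h_2 = -2x - 7y² + 30, LT = x.

S(h_1,h_2): lcm = x. S = -105/32y² - 21/32y + 231/16.
  leading term y²: no divisor's leading term divides it; move -105/32y² to the remainder.
  leading term y: no divisor's leading term divides it; move -21/32y to the remainder.
  leading term 1: no divisor's leading term divides it; move 231/16 to the remainder.
  remainder -105/32y² - 21/32y + 231/16 ≠ 0; add k_3 = -105/32y² - 21/32y + 231/16 to the basis.

S(h_1,k_3): leading monomials are coprime, so the S-polynomial reduces to 0 (Buchberger's first criterion).
S(h_2,k_3): leading monomials are coprime, so the S-polynomial reduces to 0 (Buchberger's first criterion).
Every S-polynomial of the final basis reduces to 0, so we have a Gröbner basis.
Inter-reduce: drop elements whose leading term is divisible by another's, tail-reduce, and make monic.
Reduced Gröbner basis: {x - 7/10y + ⅖, y² + ⅕y - 22/5}.

These coincide, so the ideals are equal.

Yes, the ideals are equal.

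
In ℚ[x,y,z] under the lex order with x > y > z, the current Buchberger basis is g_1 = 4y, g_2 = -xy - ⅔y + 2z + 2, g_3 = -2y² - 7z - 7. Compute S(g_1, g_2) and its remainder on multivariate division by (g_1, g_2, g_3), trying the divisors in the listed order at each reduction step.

lcm(LM(g_1), LM(g_2)) = xy.
S = (lcm/LT(g_1))·g_1 − (lcm/LT(g_2))·g_2 = -⅔y + 2z + 2.
Reduce S modulo (g_1, g_2, g_3) in that order:
  leading term y: subtract (-⅙)·g_1 from -⅔y + 2z + 2 → 2z + 2
  leading term z: no divisor's leading term divides it; move 2z to the remainder.
  leading term 1: no divisor's leading term divides it; move 2 to the remainder.
The remainder 2z + 2 is nonzero, so it would be added as the next basis element.
This is the inner loop of Buchberger's algorithm — each nonzero remainder becomes a new basis element.

S(g_1, g_2) = -⅔y + 2z + 2; remainder on division = 2z + 2.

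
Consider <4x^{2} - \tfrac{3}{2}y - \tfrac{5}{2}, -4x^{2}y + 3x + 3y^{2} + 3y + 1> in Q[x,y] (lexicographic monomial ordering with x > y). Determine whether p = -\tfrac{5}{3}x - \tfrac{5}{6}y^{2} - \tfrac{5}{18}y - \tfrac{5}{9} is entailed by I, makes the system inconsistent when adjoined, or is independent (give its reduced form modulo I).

First compute the reduced Gröbner basis of I by Buchberger's algorithm.
f_1 = 4x^{2} - \tfrac{3}{2}y - \tfrac{5}{2}, LT = x^{2}.
f_2 = -4x^{2}y + 3x + 3y^{2} + 3y + 1, LT = x^{2}y.

S(f_1,f_2): lcm = x^{2}y. S = \tfrac{3}{4}x + \tfrac{3}{8}y^{2} + \tfrac{1}{8}y + \tfrac{1}{4}.
  leading term x: no divisor's leading term divides it; move \tfrac{3}{4}x to the remainder.
  leading term y^{2}: no divisor's leading term divides it; move \tfrac{3}{8}y^{2} to the remainder.
  leading term y: no divisor's leading term divides it; move \tfrac{1}{8}y to the remainder.
  leading term 1: no divisor's leading term divides it; move \tfrac{1}{4} to the remainder.
  remainder \tfrac{3}{4}x + \tfrac{3}{8}y^{2} + \tfrac{1}{8}y + \tfrac{1}{4} ≠ 0; add h_3 = \tfrac{3}{4}x + \tfrac{3}{8}y^{2} + \tfrac{1}{8}y + \tfrac{1}{4} to the basis.

S(f_1,h_3): lcm = x^{2}. S = -\tfrac{1}{2}xy^{2} - \tfrac{1}{6}xy - \tfrac{1}{3}x - \tfrac{3}{8}y - \tfrac{5}{8}.
  leading term xy^{2}: subtract (-\tfrac{2}{3}y^{2})·h_3 from -\tfrac{1}{2}xy^{2} - \tfrac{1}{6}xy - \tfrac{1}{3}x - \tfrac{3}{8}y - \tfrac{5}{8} → -\tfrac{1}{6}xy - \tfrac{1}{3}x + \tfrac{1}{4}y^{4} + \tfrac{1}{12}y^{3} + \tfrac{1}{6}y^{2} - \tfrac{3}{8}y - \tfrac{5}{8}
  leading term xy: subtract (-\tfrac{2}{9}y)·h_3 from -\tfrac{1}{6}xy - \tfrac{1}{3}x + \tfrac{1}{4}y^{4} + \tfrac{1}{12}y^{3} + \tfrac{1}{6}y^{2} - \tfrac{3}{8}y - \tfrac{5}{8} → -\tfrac{1}{3}x + \tfrac{1}{4}y^{4} + \tfrac{1}{6}y^{3} + \tfrac{7}{36}y^{2} - \tfrac{23}{72}y - \tfrac{5}{8}
  leading term x: subtract (-\tfrac{4}{9})·h_3 from -\tfrac{1}{3}x + \tfrac{1}{4}y^{4} + \tfrac{1}{6}y^{3} + \tfrac{7}{36}y^{2} - \tfrac{23}{72}y - \tfrac{5}{8} → \tfrac{1}{4}y^{4} + \tfrac{1}{6}y^{3} + \tfrac{13}{36}y^{2} - \tfrac{19}{72}y - \tfrac{37}{72}
  leading term y^{4}: no divisor's leading term divides it; move \tfrac{1}{4}y^{4} to the remainder.
  leading term y^{3}: no divisor's leading term divides it; move \tfrac{1}{6}y^{3} to the remainder.
  leading term y^{2}: no divisor's leading term divides it; move \tfrac{13}{36}y^{2} to the remainder.
  leading term y: no divisor's leading term divides it; move -\tfrac{19}{72}y to the remainder.
  leading term 1: no divisor's leading term divides it; move -\tfrac{37}{72} to the remainder.
  remainder \tfrac{1}{4}y^{4} + \tfrac{1}{6}y^{3} + \tfrac{13}{36}y^{2} - \tfrac{19}{72}y - \tfrac{37}{72} ≠ 0; add h_4 = \tfrac{1}{4}y^{4} + \tfrac{1}{6}y^{3} + \tfrac{13}{36}y^{2} - \tfrac{19}{72}y - \tfrac{37}{72} to the basis.

The other S-polynomials (S(f_2,h_3), S(f_1,h_4), S(f_2,h_4), S(h_3,h_4)) all reduce to 0 modulo the current basis, so we have a Gröbner basis.
Inter-reduce: drop elements whose leading term is divisible by another's, tail-reduce, and make monic.
Reduced Gröbner basis: {x + \tfrac{1}{2}y^{2} + \tfrac{1}{6}y + \tfrac{1}{3}, y^{4} + \tfrac{2}{3}y^{3} + \tfrac{13}{9}y^{2} - \tfrac{19}{18}y - \tfrac{37}{18}}.
Label its elements g_1 = x + \tfrac{1}{2}y^{2} + \tfrac{1}{6}y + \tfrac{1}{3}, g_2 = y^{4} + \tfrac{2}{3}y^{3} + \tfrac{13}{9}y^{2} - \tfrac{19}{18}y - \tfrac{37}{18}.

Reduce p = -\tfrac{5}{3}x - \tfrac{5}{6}y^{2} - \tfrac{5}{18}y - \tfrac{5}{9} modulo G:
  leading term x: subtract (-\tfrac{5}{3})·g_1 from -\tfrac{5}{3}x - \tfrac{5}{6}y^{2} - \tfrac{5}{18}y - \tfrac{5}{9} → 0
  normal form = 0.
Since the normal form is 0, p ∈ I.

The remainder on division by a Gröbner basis is unique — it is the normal form.

-\tfrac{5}{3}x - \tfrac{5}{6}y^{2} - \tfrac{5}{18}y - \tfrac{5}{9} lies in I (it reduces to 0).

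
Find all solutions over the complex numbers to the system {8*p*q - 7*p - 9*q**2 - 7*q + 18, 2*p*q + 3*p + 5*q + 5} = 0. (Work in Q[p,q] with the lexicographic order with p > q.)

{(-2, 1), (-15*sqrt(377)/152 - 155/152, -11/4 - sqrt(377)/12), (-155/152 + 15*sqrt(377)/152, -11/4 + sqrt(377)/12)}

Compute a lex Gröbner basis by Buchberger's algorithm.
f_1 = 8*p*q - 7*p - 9*q**2 - 7*q + 18, LT = p*q.
f_2 = 2*p*q + 3*p + 5*q + 5, LT = p*q.

S(f_1,f_2): lcm = p*q. S = -19/8*p - 9/8*q**2 - 27/8*q - 1/4.
  leading term p: no divisor's leading term divides it; move -19/8*p to the remainder.
  leading term q**2: no divisor's leading term divides it; move -9/8*q**2 to the remainder.
  leading term q: no divisor's leading term divides it; move -27/8*q to the remainder.
  leading term 1: no divisor's leading term divides it; move -1/4 to the remainder.
  remainder -19/8*p - 9/8*q**2 - 27/8*q - 1/4 ≠ 0; add h_3 = -19/8*p - 9/8*q**2 - 27/8*q - 1/4 to the basis.

S(f_1,h_3): lcm = p*q. S = -7/8*p - 9/19*q**3 - 387/152*q**2 - 149/152*q + 9/4.
  leading term p: subtract (7/19)·h_3 from -7/8*p - 9/19*q**3 - 387/152*q**2 - 149/152*q + 9/4 → -9/19*q**3 - 81/38*q**2 + 5/19*q + 89/38
  leading term q**3: no divisor's leading term divides it; move -9/19*q**3 to the remainder.
  leading term q**2: no divisor's leading term divides it; move -81/38*q**2 to the remainder.
  leading term q: no divisor's leading term divides it; move 5/19*q to the remainder.
  leading term 1: no divisor's leading term divides it; move 89/38 to the remainder.
  remainder -9/19*q**3 - 81/38*q**2 + 5/19*q + 89/38 ≠ 0; add h_4 = -9/19*q**3 - 81/38*q**2 + 5/19*q + 89/38 to the basis.

The other S-polynomials (S(f_2,h_3), S(f_1,h_4), S(f_2,h_4), S(h_3,h_4)) all reduce to 0 modulo the current basis, so we have a Gröbner basis.
Inter-reduce: drop elements whose leading term is divisible by another's, tail-reduce, and make monic.
Reduced Gröbner basis: {p + 9/19*q**2 + 27/19*q + 2/19, q**3 + 9/2*q**2 - 5/9*q - 89/18}.

Since the basis is lex-ordered, q**3 + 9/2*q**2 - 5/9*q - 89/18 is univariate in q. Its roots are {1, -11/4 - sqrt(377)/12, -11/4 + sqrt(377)/12}. Back-substituting each root into the other basis elements fixes the other coordinates.
  q = 1: the earlier basis element becomes p + 2 = 0, giving p = -2 — point (-2, 1).
  q = -11/4 - sqrt(377)/12: the earlier basis element becomes p + 155/152 + 15*sqrt(377)/152 = 0, giving p = -15*sqrt(377)/152 - 155/152 — point (-15*sqrt(377)/152 - 155/152, -11/4 - sqrt(377)/12).
  q = -11/4 + sqrt(377)/12: the earlier basis element becomes p - 15*sqrt(377)/152 + 155/152 = 0, giving p = -155/152 + 15*sqrt(377)/152 — point (-155/152 + 15*sqrt(377)/152, -11/4 + sqrt(377)/12).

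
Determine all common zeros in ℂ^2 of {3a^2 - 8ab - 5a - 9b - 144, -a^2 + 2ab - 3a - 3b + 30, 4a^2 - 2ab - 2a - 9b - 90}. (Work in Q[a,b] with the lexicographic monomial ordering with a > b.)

{(3, -4)}

Compute a lex Gröbner basis by Buchberger's algorithm.
f_1 = 3a^2 - 8ab - 5a - 9b - 144, LT = a^2.
f_2 = -a^2 + 2ab - 3a - 3b + 30, LT = a^2.
f_3 = 4a^2 - 2ab - 2a - 9b - 90, LT = a^2.

S(f_1,f_2): lcm = a^2. S = -2/3ab - 14/3a - 6b - 18.
  leading term ab: no divisor's leading term divides it; move -2/3ab to the remainder.
  leading term a: no divisor's leading term divides it; move -14/3a to the remainder.
  leading term b: no divisor's leading term divides it; move -6b to the remainder.
  leading term 1: no divisor's leading term divides it; move -18 to the remainder.
  remainder -2/3ab - 14/3a - 6b - 18 ≠ 0; add h_4 = -2/3ab - 14/3a - 6b - 18 to the basis.

S(f_1,f_3): lcm = a^2. S = -13/6ab - 7/6a - 3/4b - 51/2.
  leading term ab: subtract (13/4)·h_4 from -13/6ab - 7/6a - 3/4b - 51/2 → 14a + 75/4b + 33
  leading term a: no divisor's leading term divides it; move 14a to the remainder.
  leading term b: no divisor's leading term divides it; move 75/4b to the remainder.
  leading term 1: no divisor's leading term divides it; move 33 to the remainder.
  remainder 14a + 75/4b + 33 ≠ 0; add h_5 = 14a + 75/4b + 33 to the basis.

S(f_1,h_4): lcm = a^2b. S = -7a^2 - 8/3ab^2 - 32/3ab - 27a - 3b^2 - 48b.
  leading term a^2: subtract (-7/3)·f_1 from -7a^2 - 8/3ab^2 - 32/3ab - 27a - 3b^2 - 48b → -8/3ab^2 - 88/3ab - 116/3a - 3b^2 - 69b - 336
  leading term ab^2: subtract (4b)·h_4 from -8/3ab^2 - 88/3ab - 116/3a - 3b^2 - 69b - 336 → -32/3ab - 116/3a + 21b^2 + 3b - 336
  leading term ab: subtract (16)·h_4 from -32/3ab - 116/3a + 21b^2 + 3b - 336 → 36a + 21b^2 + 99b - 48
  leading term a: subtract (18/7)·h_5 from 36a + 21b^2 + 99b - 48 → 21b^2 + 711/14b - 930/7
  leading term b^2: no divisor's leading term divides it; move 21b^2 to the remainder.
  leading term b: no divisor's leading term divides it; move 711/14b to the remainder.
  leading term 1: no divisor's leading term divides it; move -930/7 to the remainder.
  remainder 21b^2 + 711/14b - 930/7 ≠ 0; add h_6 = 21b^2 + 711/14b - 930/7 to the basis.

S(f_3,h_4): lcm = a^2b. S = -7a^2 - 1/2ab^2 - 19/2ab - 27a - 9/4b^2 - 45/2b.
  leading term a^2: subtract (-7/3)·f_1 from -7a^2 - 1/2ab^2 - 19/2ab - 27a - 9/4b^2 - 45/2b → -1/2ab^2 - 169/6ab - 116/3a - 9/4b^2 - 87/2b - 336
  leading term ab^2: subtract (3/4b)·h_4 from -1/2ab^2 - 169/6ab - 116/3a - 9/4b^2 - 87/2b - 336 → -74/3ab - 116/3a + 9/4b^2 - 30b - 336
  leading term ab: subtract (37)·h_4 from -74/3ab - 116/3a + 9/4b^2 - 30b - 336 → 134a + 9/4b^2 + 192b + 330
  leading term a: subtract (67/7)·h_5 from 134a + 9/4b^2 + 192b + 330 → 9/4b^2 + 351/28b + 99/7
  leading term b^2: subtract (3/28)·h_6 from 9/4b^2 + 351/28b + 99/7 → 2781/392b + 2781/98
  leading term b: no divisor's leading term divides it; move 2781/392b to the remainder.
  leading term 1: no divisor's leading term divides it; move 2781/98 to the remainder.
  remainder 2781/392b + 2781/98 ≠ 0; add h_7 = 2781/392b + 2781/98 to the basis.

The other S-polynomials (S(f_2,f_3), S(f_2,h_4), S(f_1,h_5), S(f_2,h_5), S(f_3,h_5), S(h_4,h_5), S(f_1,h_6), S(f_2,h_6), S(f_3,h_6), S(h_4,h_6), S(h_5,h_6), S(f_1,h_7), S(f_2,h_7), S(f_3,h_7), S(h_4,h_7), S(h_5,h_7), S(h_6,h_7)) all reduce to 0 modulo the current basis, so we have a Gröbner basis.
Inter-reduce: drop elements whose leading term is divisible by another's, tail-reduce, and make monic.
Reduced Gröbner basis: {a - 3, b + 4}.

Elimination: the polynomial b + 4 lies in the elimination ideal for b, so b ∈ {-4}. For each such b, the remaining basis elements (now univariate) give the rest of the solution.
  b = -4: the earlier basis element becomes a - 3 = 0, giving a = 3 — point (3, -4).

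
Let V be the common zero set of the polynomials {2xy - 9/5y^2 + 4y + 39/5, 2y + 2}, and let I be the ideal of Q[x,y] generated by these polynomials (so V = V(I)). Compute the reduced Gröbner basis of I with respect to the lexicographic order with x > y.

G = {x - 1, y + 1}

f_1 = 2xy - 9/5y^2 + 4y + 39/5, LT = xy.
f_2 = 2y + 2, LT = y.

S(f_1,f_2): lcm = xy. S = -x - 9/10y^2 + 2y + 39/10.
  reduce S modulo (f_1, f_2):
  remainder -x + 1 ≠ 0; add g_3 = -x + 1 to the basis.

The other S-polynomials (S(f_1,g_3), S(f_2,g_3)) all reduce to 0 modulo the current basis, so we have a Gröbner basis.
Inter-reduce: drop elements whose leading term is divisible by another's, tail-reduce, and make monic.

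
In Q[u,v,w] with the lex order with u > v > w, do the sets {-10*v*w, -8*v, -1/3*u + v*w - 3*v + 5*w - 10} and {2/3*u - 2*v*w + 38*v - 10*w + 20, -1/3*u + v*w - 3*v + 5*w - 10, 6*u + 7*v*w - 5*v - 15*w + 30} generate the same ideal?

No, the ideals differ.

Two ideals are equal iff their reduced Gröbner bases coincide (the reduced basis is unique for a fixed ordering).
Buchberger on the first generating set:
f_1 = -10*v*w, LT = v*w.
f_2 = -8*v, LT = v.
f_3 = -1/3*u + v*w - 3*v + 5*w - 10, LT = u.

The S-polynomials (S(f_1,f_2), S(f_1,f_3), S(f_2,f_3)) all reduce to 0 modulo the current basis, so we have a Gröbner basis.
Inter-reduce: drop elements whose leading term is divisible by another's, tail-reduce, and make monic.
Reduced Gröbner basis: {u - 15*w + 30, v}.

Buchberger on the second generating set:
h_1 = 2/3*u - 2*v*w + 38*v - 10*w + 20, LT = u.
h_2 = -1/3*u + v*w - 3*v + 5*w - 10, LT = u.
h_3 = 6*u + 7*v*w - 5*v - 15*w + 30, LT = u.

S(h_1,h_2): lcm = u. S = 48*v.
  leading term v: no divisor's leading term divides it; move 48*v to the remainder.
  remainder 48*v ≠ 0; add k_4 = 48*v to the basis.

S(h_1,h_3): lcm = u. S = -25/6*v*w + 347/6*v - 25/2*w + 25.
  leading term v*w: subtract (-25/288*w)·k_4 from -25/6*v*w + 347/6*v - 25/2*w + 25 → 347/6*v - 25/2*w + 25
  leading term v: subtract (347/288)·k_4 from 347/6*v - 25/2*w + 25 → -25/2*w + 25
  leading term w: no divisor's leading term divides it; move -25/2*w to the remainder.
  leading term 1: no divisor's leading term divides it; move 25 to the remainder.
  remainder -25/2*w + 25 ≠ 0; add k_5 = -25/2*w + 25 to the basis.

The other S-polynomials (S(h_2,h_3), S(h_1,k_4), S(h_2,k_4), S(h_3,k_4), S(h_1,k_5), S(h_2,k_5), S(h_3,k_5), S(k_4,k_5)) all reduce to 0 modulo the current basis, so we have a Gröbner basis.
Inter-reduce: drop elements whose leading term is divisible by another's, tail-reduce, and make monic.
Reduced Gröbner basis: {u, v, w - 2}.

Since the reduced bases disagree, the two ideals are not the same.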